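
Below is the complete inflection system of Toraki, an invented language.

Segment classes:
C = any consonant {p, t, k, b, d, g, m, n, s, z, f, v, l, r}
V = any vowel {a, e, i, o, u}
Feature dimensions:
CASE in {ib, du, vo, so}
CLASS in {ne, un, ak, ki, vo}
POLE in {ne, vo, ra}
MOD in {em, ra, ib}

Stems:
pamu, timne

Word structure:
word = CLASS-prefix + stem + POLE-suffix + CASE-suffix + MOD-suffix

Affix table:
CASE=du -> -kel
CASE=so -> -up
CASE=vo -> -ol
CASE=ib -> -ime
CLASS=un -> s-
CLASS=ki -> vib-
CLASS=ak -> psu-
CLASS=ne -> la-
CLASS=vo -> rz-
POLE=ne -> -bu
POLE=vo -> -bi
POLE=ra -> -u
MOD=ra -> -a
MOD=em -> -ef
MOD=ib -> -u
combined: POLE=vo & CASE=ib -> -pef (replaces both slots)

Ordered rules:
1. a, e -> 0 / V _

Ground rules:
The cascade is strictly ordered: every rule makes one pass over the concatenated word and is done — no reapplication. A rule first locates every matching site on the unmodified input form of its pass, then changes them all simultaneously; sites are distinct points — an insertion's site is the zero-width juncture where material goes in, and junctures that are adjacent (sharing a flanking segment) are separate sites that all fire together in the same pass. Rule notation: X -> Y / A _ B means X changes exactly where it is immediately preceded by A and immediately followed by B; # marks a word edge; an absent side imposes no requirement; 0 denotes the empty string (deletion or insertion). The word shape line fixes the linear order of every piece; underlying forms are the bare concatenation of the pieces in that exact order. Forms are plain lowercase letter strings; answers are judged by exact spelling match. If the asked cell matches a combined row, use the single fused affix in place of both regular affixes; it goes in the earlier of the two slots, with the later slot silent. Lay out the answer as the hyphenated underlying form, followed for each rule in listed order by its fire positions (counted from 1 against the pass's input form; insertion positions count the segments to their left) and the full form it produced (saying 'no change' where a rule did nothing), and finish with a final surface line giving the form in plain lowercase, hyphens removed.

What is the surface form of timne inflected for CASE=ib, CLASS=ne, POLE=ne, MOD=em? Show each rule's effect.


underlying: la-timne-bu-ime-ef
1. a, e -> 0 / V _: fires at position(s) 13: latimnebuimef
surface: latimnebuimef


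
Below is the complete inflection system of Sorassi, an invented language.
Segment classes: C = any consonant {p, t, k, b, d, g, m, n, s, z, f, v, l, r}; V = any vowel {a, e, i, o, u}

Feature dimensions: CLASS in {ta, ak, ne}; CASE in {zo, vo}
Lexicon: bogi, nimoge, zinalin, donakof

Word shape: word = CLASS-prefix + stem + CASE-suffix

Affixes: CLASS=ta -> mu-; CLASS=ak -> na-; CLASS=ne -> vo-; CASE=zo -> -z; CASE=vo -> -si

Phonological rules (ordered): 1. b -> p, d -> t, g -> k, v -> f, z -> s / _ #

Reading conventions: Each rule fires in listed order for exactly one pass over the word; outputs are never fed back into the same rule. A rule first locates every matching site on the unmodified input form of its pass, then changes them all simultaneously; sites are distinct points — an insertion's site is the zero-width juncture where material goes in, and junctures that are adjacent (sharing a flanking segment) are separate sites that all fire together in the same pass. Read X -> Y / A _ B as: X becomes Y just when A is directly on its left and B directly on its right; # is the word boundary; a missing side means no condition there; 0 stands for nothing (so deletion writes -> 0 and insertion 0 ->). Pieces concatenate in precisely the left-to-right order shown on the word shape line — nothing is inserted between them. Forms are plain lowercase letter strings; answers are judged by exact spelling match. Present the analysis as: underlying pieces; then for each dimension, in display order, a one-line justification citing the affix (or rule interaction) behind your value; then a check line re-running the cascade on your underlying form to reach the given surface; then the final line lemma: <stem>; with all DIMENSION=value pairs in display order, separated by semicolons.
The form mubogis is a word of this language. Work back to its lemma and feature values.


underlying: mu-bogi-z
CLASS=ta - signalled by the affix mu-
CASE=zo - signalled by the affix -z
check: mubogiz -> mubogis
lemma: bogi; CLASS=ta; CASE=zo


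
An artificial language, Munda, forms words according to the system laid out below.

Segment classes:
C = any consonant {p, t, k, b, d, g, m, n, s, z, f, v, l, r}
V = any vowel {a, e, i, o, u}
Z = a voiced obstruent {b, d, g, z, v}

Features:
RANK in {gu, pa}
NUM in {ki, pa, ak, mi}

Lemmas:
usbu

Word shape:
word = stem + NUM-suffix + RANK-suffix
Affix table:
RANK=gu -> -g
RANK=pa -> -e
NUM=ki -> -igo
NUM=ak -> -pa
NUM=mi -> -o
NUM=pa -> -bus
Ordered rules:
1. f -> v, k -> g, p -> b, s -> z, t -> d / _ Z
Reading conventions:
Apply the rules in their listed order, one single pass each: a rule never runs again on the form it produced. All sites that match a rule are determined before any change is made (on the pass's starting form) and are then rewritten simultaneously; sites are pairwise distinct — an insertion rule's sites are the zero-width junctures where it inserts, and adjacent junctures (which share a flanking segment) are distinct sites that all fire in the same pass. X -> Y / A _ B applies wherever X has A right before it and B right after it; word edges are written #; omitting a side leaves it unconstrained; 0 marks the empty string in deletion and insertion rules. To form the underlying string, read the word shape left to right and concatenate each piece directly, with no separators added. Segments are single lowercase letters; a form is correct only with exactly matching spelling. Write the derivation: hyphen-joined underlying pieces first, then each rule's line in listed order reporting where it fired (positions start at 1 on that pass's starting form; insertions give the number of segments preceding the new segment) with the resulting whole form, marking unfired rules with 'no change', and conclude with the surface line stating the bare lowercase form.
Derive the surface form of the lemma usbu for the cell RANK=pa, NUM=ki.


underlying: usbu-igo-e
1. f -> v, k -> g, p -> b, s -> z, t -> d / _ Z: fires at position(s) 2: uzbuigoe
surface: uzbuigoe


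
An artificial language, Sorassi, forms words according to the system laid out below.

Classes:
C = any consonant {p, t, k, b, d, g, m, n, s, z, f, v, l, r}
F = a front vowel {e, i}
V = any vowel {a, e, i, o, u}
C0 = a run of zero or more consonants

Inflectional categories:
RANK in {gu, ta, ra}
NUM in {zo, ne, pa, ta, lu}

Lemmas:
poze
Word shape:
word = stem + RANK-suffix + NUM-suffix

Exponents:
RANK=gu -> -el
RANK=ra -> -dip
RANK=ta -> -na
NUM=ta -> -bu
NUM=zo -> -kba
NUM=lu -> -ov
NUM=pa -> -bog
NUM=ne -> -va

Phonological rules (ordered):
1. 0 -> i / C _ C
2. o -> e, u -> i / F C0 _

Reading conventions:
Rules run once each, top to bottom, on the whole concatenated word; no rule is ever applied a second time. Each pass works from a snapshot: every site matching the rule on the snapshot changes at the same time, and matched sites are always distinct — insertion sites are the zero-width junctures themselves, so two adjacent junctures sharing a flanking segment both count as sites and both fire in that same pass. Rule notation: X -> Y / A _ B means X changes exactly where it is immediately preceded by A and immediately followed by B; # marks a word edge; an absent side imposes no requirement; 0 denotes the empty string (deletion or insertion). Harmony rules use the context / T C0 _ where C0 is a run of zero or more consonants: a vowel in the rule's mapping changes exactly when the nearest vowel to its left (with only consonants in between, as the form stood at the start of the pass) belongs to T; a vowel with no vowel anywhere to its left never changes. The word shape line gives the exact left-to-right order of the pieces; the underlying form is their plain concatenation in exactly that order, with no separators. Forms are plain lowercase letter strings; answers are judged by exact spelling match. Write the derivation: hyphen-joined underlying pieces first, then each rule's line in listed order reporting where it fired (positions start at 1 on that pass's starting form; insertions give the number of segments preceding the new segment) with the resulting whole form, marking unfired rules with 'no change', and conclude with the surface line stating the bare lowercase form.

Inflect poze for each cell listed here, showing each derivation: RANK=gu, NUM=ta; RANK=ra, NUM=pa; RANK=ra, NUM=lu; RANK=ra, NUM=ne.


cell RANK=gu, NUM=ta:
underlying: poze-el-bu
1. 0 -> i / C _ C: inserts after position(s) 6: pozeelibu
2. o -> e, u -> i / F C0 _: fires at position(s) 9: pozeelibi
surface: pozeelibi

cell RANK=ra, NUM=pa:
underlying: poze-dip-bog
1. 0 -> i / C _ C: inserts after position(s) 7: pozedipibog
2. o -> e, u -> i / F C0 _: fires at position(s) 10: pozedipibeg
surface: pozedipibeg

cell RANK=ra, NUM=lu:
underlying: poze-dip-ov
1. 0 -> i / C _ C: no change
2. o -> e, u -> i / F C0 _: fires at position(s) 8: pozedipev
surface: pozedipev

cell RANK=ra, NUM=ne:
underlying: poze-dip-va
1. 0 -> i / C _ C: inserts after position(s) 7: pozedipiva
2. o -> e, u -> i / F C0 _: no change
surface: pozedipiva


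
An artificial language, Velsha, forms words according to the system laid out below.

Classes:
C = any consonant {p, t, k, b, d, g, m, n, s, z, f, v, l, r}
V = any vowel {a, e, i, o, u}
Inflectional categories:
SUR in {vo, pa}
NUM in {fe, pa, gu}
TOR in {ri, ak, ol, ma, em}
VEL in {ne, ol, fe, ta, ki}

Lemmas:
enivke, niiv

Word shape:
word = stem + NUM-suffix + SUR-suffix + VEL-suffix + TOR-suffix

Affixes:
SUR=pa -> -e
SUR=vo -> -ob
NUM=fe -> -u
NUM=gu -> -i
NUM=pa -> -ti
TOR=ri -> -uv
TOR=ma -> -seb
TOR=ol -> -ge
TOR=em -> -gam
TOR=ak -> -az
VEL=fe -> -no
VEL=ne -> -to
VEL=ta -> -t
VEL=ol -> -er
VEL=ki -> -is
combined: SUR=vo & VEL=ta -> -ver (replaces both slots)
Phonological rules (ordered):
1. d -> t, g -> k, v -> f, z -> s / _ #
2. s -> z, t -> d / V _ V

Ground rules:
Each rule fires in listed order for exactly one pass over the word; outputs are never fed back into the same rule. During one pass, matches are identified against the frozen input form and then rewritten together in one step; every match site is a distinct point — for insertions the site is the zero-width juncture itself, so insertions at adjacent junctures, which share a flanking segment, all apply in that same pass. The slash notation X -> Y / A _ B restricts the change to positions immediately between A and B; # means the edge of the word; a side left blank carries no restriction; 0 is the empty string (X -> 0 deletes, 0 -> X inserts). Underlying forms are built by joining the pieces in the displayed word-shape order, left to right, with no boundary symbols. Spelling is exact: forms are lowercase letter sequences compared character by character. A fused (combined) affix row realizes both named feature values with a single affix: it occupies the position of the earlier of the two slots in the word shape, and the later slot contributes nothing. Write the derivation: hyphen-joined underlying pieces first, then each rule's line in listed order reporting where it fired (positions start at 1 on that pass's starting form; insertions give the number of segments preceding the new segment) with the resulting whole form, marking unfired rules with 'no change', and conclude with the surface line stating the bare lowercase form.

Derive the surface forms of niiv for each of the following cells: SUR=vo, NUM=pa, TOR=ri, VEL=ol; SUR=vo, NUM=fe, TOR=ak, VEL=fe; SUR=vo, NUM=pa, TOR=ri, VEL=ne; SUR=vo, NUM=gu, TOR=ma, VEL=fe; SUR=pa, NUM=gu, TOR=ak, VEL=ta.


cell SUR=vo, NUM=pa, TOR=ri, VEL=ol:
underlying: niiv-ti-ob-er-uv
1. d -> t, g -> k, v -> f, z -> s / _ #: fires at position(s) 12: niivtioberuf
2. s -> z, t -> d / V _ V: no change
surface: niivtioberuf

cell SUR=vo, NUM=fe, TOR=ak, VEL=fe:
underlying: niiv-u-ob-no-az
1. d -> t, g -> k, v -> f, z -> s / _ #: fires at position(s) 11: niivuobnoas
2. s -> z, t -> d / V _ V: no change
surface: niivuobnoas

cell SUR=vo, NUM=pa, TOR=ri, VEL=ne:
underlying: niiv-ti-ob-to-uv
1. d -> t, g -> k, v -> f, z -> s / _ #: fires at position(s) 12: niivtiobtouf
2. s -> z, t -> d / V _ V: no change
surface: niivtiobtouf

cell SUR=vo, NUM=gu, TOR=ma, VEL=fe:
underlying: niiv-i-ob-no-seb
1. d -> t, g -> k, v -> f, z -> s / _ #: no change
2. s -> z, t -> d / V _ V: fires at position(s) 10: niiviobnozeb
surface: niiviobnozeb

cell SUR=pa, NUM=gu, TOR=ak, VEL=ta:
underlying: niiv-i-e-t-az
1. d -> t, g -> k, v -> f, z -> s / _ #: fires at position(s) 9: niivietas
2. s -> z, t -> d / V _ V: fires at position(s) 7: niiviedas
surface: niiviedas


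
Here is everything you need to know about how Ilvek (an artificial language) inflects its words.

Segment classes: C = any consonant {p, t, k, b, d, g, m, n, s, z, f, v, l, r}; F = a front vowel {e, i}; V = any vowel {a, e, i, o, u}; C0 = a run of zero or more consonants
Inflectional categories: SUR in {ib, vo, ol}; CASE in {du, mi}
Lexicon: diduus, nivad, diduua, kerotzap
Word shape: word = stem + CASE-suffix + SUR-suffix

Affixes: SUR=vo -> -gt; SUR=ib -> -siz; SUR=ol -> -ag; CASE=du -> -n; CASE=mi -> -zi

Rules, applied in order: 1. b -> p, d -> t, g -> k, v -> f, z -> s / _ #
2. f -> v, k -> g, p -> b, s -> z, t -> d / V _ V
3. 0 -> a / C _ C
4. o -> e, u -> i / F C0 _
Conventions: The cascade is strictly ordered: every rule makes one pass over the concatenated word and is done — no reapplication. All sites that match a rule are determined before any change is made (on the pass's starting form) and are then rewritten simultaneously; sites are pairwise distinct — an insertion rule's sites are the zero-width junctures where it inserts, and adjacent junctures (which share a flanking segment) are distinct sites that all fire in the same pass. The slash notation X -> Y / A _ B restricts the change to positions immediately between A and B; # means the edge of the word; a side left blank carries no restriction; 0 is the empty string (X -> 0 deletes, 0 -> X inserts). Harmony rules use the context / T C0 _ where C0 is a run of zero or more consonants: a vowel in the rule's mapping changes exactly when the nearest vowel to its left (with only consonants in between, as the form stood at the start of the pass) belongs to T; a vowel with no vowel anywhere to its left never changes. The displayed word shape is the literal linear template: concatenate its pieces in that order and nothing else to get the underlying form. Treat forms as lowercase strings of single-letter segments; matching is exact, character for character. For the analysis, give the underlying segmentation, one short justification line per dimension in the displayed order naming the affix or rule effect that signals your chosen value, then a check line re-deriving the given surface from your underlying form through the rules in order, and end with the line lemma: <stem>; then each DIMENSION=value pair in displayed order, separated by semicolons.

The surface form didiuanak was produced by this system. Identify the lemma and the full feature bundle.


underlying: diduua-n-ag
SUR=ol - signalled by the affix -ag
CASE=du - signalled by the affix -n
check: diduuanag -> diduuanak -> diduuanak -> diduuanak -> didiuanak
lemma: diduua; SUR=ol; CASE=du


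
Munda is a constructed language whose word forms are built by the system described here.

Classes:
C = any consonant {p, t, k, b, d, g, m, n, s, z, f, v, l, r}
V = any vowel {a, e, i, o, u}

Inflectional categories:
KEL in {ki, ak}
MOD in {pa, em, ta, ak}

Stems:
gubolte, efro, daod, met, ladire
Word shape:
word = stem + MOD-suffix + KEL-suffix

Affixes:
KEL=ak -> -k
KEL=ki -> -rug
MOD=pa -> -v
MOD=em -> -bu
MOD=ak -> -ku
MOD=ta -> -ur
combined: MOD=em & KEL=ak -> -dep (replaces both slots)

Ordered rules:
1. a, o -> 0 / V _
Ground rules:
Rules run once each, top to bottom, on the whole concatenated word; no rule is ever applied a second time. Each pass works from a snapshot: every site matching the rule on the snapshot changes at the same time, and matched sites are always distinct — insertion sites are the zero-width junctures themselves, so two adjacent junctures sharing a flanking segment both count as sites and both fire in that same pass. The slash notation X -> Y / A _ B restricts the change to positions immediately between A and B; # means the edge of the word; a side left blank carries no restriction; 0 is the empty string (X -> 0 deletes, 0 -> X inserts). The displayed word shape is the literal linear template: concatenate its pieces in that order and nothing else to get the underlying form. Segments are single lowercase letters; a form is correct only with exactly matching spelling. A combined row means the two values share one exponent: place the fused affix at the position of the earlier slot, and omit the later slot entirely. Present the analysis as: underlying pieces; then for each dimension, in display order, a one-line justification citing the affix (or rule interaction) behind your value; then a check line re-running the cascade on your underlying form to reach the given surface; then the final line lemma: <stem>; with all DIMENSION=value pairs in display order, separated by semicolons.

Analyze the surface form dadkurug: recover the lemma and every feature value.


underlying: daod-ku-rug
KEL=ki - signalled by the affix -rug
MOD=ak - signalled by the affix -ku
check: daodkurug -> dadkurug
lemma: daod; KEL=ki; MOD=ak


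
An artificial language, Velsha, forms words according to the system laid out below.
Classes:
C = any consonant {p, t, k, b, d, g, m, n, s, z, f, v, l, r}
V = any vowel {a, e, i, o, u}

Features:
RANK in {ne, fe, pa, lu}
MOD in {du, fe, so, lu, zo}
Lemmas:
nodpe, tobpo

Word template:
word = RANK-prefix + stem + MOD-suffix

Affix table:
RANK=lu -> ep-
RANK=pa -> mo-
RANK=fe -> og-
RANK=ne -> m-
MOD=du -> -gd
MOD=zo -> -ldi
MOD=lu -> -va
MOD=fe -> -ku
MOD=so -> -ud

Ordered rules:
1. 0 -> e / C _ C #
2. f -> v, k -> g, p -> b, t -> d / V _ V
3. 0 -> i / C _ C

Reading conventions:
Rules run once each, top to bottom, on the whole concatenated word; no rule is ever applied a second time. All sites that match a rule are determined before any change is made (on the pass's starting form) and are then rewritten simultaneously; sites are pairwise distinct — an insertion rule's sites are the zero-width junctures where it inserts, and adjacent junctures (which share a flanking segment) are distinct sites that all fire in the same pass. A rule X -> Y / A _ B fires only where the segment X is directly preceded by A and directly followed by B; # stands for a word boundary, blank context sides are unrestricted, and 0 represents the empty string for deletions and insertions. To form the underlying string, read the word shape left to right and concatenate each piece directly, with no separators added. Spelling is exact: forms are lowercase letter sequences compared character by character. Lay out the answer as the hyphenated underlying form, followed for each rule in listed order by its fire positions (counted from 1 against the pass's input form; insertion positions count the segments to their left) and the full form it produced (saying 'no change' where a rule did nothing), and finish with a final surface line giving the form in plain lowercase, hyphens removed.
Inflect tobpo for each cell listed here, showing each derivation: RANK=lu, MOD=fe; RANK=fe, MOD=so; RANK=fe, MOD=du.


cell RANK=lu, MOD=fe:
underlying: ep-tobpo-ku
1. 0 -> e / C _ C #: no change
2. f -> v, k -> g, p -> b, t -> d / V _ V: fires at position(s) 8: eptobpogu
3. 0 -> i / C _ C: inserts after position(s) 2, 5: epitobipogu
surface: epitobipogu

cell RANK=fe, MOD=so:
underlying: og-tobpo-ud
1. 0 -> e / C _ C #: no change
2. f -> v, k -> g, p -> b, t -> d / V _ V: no change
3. 0 -> i / C _ C: inserts after position(s) 2, 5: ogitobipoud
surface: ogitobipoud

cell RANK=fe, MOD=du:
underlying: og-tobpo-gd
1. 0 -> e / C _ C #: inserts after position(s) 8: ogtobpoged
2. f -> v, k -> g, p -> b, t -> d / V _ V: no change
3. 0 -> i / C _ C: inserts after position(s) 2, 5: ogitobipoged
surface: ogitobipoged


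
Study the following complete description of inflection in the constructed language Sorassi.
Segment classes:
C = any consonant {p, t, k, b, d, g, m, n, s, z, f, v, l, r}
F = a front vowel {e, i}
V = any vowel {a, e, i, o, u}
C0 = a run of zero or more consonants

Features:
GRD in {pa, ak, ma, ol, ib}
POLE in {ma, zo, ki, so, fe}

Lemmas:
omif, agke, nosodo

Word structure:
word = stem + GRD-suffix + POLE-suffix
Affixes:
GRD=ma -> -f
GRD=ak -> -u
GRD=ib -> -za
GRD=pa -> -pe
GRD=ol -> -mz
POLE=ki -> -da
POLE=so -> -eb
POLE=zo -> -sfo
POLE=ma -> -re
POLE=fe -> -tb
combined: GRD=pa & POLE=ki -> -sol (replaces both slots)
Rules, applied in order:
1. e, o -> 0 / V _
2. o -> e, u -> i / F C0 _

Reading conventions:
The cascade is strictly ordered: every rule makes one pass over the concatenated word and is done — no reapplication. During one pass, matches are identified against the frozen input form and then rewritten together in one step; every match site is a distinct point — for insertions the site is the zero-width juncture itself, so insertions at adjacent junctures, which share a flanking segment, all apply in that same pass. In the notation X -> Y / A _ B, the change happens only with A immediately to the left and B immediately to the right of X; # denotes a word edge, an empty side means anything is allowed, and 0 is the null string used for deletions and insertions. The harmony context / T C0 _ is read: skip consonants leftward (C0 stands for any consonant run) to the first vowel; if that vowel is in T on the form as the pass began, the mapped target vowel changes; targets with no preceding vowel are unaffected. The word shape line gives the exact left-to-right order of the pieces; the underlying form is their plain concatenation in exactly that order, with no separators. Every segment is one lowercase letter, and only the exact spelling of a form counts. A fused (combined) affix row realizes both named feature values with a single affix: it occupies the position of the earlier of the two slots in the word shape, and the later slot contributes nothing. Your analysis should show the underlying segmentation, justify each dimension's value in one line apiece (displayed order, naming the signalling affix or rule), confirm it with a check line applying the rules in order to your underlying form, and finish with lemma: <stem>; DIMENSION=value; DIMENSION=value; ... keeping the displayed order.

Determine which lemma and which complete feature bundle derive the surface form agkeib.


underlying: agke-u-eb
GRD=ak - signalled by the affix -u
POLE=so - signalled by the affix -eb
check: agkeueb -> agkeub -> agkeib
lemma: agke; GRD=ak; POLE=so


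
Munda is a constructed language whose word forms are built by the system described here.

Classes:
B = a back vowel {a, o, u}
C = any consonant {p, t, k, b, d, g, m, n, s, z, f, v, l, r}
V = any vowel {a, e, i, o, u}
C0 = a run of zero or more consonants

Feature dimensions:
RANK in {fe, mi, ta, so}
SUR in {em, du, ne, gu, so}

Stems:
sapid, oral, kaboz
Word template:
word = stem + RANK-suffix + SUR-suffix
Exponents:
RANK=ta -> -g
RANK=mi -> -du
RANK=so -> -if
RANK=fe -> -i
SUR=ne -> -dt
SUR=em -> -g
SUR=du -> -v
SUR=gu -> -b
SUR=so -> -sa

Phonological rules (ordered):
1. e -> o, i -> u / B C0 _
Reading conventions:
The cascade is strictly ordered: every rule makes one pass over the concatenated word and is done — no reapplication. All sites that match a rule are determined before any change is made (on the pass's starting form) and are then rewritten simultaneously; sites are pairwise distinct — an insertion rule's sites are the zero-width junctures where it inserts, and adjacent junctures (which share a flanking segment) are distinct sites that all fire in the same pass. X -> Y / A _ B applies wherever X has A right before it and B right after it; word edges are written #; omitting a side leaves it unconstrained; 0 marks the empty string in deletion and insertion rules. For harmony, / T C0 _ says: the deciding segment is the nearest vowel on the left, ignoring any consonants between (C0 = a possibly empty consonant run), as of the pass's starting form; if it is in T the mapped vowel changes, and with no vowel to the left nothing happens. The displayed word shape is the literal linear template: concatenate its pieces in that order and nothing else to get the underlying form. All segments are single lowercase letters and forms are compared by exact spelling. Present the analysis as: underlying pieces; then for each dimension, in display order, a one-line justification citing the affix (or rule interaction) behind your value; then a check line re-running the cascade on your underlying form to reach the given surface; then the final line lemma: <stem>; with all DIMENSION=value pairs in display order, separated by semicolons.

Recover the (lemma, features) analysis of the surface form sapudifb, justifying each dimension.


underlying: sapid-if-b
RANK=so - signalled by the affix -if
SUR=gu - signalled by the affix -b
check: sapidifb -> sapudifb
lemma: sapid; RANK=so; SUR=gu


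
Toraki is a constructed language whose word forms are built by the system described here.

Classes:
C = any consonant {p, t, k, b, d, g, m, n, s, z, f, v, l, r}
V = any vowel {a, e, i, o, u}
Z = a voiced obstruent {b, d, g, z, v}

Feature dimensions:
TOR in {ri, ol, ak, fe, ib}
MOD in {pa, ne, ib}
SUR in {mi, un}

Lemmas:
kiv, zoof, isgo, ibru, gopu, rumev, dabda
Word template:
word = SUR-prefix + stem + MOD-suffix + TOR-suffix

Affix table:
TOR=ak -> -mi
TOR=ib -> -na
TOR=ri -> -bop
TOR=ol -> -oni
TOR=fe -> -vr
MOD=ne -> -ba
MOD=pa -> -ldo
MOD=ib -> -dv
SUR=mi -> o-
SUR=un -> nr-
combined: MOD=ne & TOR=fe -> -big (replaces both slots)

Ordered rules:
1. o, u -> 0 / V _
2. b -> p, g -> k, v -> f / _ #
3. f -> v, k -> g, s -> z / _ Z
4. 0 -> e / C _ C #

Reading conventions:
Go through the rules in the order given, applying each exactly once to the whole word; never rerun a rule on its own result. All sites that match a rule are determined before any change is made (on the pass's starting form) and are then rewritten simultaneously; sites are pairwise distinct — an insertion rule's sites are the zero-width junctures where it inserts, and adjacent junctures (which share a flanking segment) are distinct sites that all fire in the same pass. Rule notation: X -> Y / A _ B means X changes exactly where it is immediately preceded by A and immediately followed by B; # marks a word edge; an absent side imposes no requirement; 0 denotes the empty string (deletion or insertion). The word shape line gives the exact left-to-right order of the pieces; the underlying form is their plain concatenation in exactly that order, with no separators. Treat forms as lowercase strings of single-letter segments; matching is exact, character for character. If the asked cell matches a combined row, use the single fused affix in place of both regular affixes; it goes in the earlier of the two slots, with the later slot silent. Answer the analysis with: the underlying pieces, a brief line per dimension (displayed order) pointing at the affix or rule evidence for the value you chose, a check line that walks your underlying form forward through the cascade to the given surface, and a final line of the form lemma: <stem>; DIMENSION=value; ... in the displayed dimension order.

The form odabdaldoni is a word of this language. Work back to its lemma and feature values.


underlying: o-dabda-ldo-oni
TOR=ol - signalled by the affix -oni
MOD=pa - signalled by the affix -ldo
SUR=mi - signalled by the affix o-
check: odabdaldooni -> odabdaldoni -> odabdaldoni -> odabdaldoni -> odabdaldoni
lemma: dabda; TOR=ol; MOD=pa; SUR=mi


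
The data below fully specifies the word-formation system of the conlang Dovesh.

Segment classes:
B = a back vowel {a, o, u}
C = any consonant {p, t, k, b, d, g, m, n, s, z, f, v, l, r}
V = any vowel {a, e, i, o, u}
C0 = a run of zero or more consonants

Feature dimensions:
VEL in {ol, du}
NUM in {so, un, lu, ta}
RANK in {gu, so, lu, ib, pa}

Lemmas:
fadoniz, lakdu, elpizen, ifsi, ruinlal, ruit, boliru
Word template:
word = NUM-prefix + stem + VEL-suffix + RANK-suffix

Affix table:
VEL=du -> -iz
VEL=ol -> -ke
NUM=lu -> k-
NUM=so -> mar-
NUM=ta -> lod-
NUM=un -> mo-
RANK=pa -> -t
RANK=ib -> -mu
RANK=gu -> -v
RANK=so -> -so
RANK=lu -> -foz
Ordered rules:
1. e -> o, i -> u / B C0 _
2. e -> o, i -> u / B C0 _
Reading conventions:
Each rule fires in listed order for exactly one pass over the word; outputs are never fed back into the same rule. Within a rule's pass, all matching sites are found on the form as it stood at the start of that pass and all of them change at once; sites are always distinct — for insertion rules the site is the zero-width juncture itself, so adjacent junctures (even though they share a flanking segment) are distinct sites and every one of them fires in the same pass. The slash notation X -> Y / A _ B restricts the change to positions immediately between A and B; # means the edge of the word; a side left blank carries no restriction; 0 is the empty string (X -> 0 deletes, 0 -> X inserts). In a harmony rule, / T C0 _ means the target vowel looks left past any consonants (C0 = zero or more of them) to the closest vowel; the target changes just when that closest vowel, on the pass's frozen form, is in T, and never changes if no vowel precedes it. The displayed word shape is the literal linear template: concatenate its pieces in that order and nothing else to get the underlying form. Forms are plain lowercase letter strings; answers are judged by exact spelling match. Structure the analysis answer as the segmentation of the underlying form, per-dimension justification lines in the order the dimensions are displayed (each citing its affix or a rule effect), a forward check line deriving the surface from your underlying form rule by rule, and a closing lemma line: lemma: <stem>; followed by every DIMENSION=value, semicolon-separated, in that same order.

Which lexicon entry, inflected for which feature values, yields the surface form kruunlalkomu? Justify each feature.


underlying: k-ruinlal-ke-mu
VEL=ol - signalled by the affix -ke
NUM=lu - signalled by the affix k-
RANK=ib - signalled by the affix -mu
check: kruinlalkemu -> kruunlalkomu -> kruunlalkomu
lemma: ruinlal; VEL=ol; NUM=lu; RANK=ib


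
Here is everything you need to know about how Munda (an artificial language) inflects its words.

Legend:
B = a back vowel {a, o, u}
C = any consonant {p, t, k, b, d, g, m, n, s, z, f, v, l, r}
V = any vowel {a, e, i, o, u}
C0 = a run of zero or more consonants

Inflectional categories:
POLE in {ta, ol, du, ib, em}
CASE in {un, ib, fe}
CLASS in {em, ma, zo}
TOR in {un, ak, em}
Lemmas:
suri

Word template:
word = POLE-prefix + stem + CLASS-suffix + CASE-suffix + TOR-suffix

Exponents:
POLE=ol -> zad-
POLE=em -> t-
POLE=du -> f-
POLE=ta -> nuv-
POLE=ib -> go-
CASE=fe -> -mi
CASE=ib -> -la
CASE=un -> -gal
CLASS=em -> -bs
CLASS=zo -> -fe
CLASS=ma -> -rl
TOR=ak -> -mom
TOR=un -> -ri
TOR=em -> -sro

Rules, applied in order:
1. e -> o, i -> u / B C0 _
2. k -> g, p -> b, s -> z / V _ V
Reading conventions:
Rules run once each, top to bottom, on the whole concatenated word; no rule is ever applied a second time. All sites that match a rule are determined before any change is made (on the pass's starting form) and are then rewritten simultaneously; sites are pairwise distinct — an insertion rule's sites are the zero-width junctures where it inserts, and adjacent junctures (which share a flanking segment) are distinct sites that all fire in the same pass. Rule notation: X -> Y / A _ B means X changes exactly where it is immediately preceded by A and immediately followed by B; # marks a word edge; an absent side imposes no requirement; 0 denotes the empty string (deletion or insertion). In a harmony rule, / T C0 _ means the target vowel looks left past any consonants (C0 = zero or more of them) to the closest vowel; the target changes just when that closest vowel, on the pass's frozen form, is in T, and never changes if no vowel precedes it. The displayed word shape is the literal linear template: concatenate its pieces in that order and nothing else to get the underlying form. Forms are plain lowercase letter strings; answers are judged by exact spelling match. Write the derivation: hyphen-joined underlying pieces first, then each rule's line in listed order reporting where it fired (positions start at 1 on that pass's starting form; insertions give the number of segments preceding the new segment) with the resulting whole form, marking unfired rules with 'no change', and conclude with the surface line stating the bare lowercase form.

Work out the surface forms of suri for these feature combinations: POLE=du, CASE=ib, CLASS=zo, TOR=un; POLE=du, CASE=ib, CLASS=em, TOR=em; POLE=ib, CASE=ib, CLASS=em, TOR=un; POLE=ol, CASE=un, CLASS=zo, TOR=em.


cell POLE=du, CASE=ib, CLASS=zo, TOR=un:
underlying: f-suri-fe-la-ri
1. e -> o, i -> u / B C0 _: fires at position(s) 5, 11: fsurufelaru
2. k -> g, p -> b, s -> z / V _ V: no change
surface: fsurufelaru

cell POLE=du, CASE=ib, CLASS=em, TOR=em:
underlying: f-suri-bs-la-sro
1. e -> o, i -> u / B C0 _: fires at position(s) 5: fsurubslasro
2. k -> g, p -> b, s -> z / V _ V: no change
surface: fsurubslasro

cell POLE=ib, CASE=ib, CLASS=em, TOR=un:
underlying: go-suri-bs-la-ri
1. e -> o, i -> u / B C0 _: fires at position(s) 6, 12: gosurubslaru
2. k -> g, p -> b, s -> z / V _ V: fires at position(s) 3: gozurubslaru
surface: gozurubslaru

cell POLE=ol, CASE=un, CLASS=zo, TOR=em:
underlying: zad-suri-fe-gal-sro
1. e -> o, i -> u / B C0 _: fires at position(s) 7: zadsurufegalsro
2. k -> g, p -> b, s -> z / V _ V: no change
surface: zadsurufegalsro


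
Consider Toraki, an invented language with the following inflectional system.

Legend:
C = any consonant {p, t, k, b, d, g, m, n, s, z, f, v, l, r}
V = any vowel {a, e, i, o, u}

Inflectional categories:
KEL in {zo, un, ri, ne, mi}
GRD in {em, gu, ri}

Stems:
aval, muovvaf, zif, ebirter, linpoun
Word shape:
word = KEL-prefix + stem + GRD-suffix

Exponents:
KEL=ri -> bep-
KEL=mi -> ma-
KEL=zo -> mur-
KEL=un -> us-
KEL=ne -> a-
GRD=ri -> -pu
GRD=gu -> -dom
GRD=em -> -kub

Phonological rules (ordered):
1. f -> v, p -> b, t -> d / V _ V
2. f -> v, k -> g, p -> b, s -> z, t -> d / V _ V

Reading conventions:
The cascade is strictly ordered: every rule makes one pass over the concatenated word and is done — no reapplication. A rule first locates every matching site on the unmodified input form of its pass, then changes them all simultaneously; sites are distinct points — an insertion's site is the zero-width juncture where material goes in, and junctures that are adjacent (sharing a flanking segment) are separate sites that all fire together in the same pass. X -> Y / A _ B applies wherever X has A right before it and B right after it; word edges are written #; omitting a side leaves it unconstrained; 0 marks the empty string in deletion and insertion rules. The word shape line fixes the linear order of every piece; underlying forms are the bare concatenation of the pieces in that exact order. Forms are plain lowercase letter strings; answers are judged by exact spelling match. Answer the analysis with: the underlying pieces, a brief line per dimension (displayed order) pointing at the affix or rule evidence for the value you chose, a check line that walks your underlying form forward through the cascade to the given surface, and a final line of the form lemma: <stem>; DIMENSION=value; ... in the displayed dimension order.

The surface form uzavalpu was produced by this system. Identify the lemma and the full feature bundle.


underlying: us-aval-pu
KEL=un - signalled by the affix us-
GRD=ri - signalled by the affix -pu
check: usavalpu -> usavalpu -> uzavalpu
lemma: aval; KEL=un; GRD=ri


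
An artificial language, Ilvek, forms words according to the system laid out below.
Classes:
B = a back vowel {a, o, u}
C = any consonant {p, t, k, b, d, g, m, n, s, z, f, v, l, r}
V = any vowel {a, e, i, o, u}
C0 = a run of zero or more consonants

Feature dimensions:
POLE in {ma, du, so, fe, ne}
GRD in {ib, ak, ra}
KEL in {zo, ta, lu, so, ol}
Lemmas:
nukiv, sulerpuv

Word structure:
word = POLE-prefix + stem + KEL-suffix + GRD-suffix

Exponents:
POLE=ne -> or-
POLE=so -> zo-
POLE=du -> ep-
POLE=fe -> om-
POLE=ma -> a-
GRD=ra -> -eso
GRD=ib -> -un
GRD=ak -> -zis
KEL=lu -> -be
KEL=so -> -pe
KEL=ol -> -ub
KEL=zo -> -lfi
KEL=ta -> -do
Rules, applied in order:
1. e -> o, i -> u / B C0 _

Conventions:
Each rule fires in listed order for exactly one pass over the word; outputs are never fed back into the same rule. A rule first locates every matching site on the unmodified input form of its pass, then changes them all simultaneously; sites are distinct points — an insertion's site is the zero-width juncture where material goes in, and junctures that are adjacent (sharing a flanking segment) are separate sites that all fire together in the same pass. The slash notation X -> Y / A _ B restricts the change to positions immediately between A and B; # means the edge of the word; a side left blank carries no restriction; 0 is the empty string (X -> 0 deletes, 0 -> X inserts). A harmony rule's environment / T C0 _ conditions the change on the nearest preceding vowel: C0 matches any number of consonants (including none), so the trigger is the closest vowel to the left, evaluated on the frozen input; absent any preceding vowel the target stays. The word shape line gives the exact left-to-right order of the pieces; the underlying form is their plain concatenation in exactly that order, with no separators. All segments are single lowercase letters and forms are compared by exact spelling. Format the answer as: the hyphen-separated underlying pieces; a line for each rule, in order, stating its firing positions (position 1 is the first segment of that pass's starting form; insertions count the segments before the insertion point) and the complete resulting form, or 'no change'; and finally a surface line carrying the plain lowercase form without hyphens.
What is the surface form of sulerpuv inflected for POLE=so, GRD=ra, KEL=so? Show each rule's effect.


underlying: zo-sulerpuv-pe-eso
1. e -> o, i -> u / B C0 _: fires at position(s) 6, 12: zosulorpuvpoeso
surface: zosulorpuvpoeso


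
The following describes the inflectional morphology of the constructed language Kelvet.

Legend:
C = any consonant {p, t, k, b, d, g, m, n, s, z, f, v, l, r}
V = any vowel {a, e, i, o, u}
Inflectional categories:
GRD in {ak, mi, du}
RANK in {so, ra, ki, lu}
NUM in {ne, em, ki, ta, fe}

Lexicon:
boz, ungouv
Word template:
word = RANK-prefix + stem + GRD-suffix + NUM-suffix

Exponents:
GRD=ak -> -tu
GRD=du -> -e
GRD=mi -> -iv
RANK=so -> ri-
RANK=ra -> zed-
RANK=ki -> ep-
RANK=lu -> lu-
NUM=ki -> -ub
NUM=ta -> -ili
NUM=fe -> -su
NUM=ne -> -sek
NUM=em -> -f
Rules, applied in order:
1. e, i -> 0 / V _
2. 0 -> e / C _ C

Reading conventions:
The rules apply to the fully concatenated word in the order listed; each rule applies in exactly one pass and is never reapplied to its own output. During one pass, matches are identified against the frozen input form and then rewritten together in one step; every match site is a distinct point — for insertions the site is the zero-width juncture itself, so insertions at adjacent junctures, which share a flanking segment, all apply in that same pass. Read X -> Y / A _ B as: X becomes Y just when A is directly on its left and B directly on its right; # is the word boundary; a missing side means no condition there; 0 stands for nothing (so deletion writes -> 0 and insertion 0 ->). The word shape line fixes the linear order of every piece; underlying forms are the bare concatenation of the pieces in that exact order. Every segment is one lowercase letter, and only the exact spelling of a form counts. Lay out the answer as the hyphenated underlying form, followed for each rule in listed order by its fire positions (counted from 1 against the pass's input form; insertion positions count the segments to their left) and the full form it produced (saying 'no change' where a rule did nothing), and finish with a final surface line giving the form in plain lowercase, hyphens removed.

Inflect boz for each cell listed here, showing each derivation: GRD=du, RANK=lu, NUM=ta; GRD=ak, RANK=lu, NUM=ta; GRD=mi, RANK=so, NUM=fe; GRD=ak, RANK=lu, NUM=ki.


cell GRD=du, RANK=lu, NUM=ta:
underlying: lu-boz-e-ili
1. e, i -> 0 / V _: fires at position(s) 7: lubozeli
2. 0 -> e / C _ C: no change
surface: lubozeli

cell GRD=ak, RANK=lu, NUM=ta:
underlying: lu-boz-tu-ili
1. e, i -> 0 / V _: fires at position(s) 8: luboztuli
2. 0 -> e / C _ C: inserts after position(s) 5: lubozetuli
surface: lubozetuli

cell GRD=mi, RANK=so, NUM=fe:
underlying: ri-boz-iv-su
1. e, i -> 0 / V _: no change
2. 0 -> e / C _ C: inserts after position(s) 7: ribozivesu
surface: ribozivesu

cell GRD=ak, RANK=lu, NUM=ki:
underlying: lu-boz-tu-ub
1. e, i -> 0 / V _: no change
2. 0 -> e / C _ C: inserts after position(s) 5: lubozetuub
surface: lubozetuub
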